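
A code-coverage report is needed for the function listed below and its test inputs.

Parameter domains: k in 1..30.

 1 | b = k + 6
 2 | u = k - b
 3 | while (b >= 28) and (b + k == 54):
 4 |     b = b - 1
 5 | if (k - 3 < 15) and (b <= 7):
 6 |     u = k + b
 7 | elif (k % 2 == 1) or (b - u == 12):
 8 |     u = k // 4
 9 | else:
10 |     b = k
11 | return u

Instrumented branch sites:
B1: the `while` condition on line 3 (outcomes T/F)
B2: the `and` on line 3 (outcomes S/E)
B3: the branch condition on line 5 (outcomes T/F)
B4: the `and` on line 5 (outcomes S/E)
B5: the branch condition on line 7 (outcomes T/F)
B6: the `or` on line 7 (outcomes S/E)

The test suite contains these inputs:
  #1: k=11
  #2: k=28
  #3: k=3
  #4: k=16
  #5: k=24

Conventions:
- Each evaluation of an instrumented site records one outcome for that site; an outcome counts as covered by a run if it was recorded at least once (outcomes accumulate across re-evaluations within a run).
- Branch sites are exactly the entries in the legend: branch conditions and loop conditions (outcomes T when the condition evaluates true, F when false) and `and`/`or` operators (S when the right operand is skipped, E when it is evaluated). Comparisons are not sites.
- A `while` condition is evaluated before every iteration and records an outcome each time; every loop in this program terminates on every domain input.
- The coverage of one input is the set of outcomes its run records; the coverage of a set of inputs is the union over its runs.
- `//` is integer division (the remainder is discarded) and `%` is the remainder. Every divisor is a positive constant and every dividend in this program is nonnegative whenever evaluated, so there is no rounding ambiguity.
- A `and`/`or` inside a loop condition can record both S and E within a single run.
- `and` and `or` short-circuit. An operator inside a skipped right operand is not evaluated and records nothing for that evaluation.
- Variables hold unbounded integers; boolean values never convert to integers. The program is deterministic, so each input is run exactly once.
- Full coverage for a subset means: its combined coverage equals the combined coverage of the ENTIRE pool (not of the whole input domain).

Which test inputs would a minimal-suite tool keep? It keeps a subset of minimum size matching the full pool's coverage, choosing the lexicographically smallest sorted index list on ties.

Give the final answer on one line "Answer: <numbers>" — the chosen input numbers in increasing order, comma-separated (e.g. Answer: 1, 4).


input #1, k=11: outcomes B1=F, B2=S, B3=F, B4=E, B5=T, B6=S
input #2, k=28: outcomes B1=F, B2=E, B3=F, B4=S, B5=F, B6=E
input #3, k=3: outcomes B1=F, B2=S, B3=F, B4=E, B5=T, B6=S
input #4, k=16: outcomes B1=F, B2=S, B3=F, B4=E, B5=F, B6=E
input #5, k=24: outcomes B1=T, B1=F, B2=E, B3=F, B4=S, B5=F, B6=E
union over all inputs: B1=T, B1=F, B2=S, B2=E, B3=F, B4=S, B4=E, B5=T, B5=F, B6=S, B6=E (11 outcomes)
every size-1 subset falls short of the 11 outcomes (best: 7/11)
inputs {1, 5} (size 2) cover everything; no size-2 subset with a lexicographically smaller index list covers all 11
Answer: 1, 5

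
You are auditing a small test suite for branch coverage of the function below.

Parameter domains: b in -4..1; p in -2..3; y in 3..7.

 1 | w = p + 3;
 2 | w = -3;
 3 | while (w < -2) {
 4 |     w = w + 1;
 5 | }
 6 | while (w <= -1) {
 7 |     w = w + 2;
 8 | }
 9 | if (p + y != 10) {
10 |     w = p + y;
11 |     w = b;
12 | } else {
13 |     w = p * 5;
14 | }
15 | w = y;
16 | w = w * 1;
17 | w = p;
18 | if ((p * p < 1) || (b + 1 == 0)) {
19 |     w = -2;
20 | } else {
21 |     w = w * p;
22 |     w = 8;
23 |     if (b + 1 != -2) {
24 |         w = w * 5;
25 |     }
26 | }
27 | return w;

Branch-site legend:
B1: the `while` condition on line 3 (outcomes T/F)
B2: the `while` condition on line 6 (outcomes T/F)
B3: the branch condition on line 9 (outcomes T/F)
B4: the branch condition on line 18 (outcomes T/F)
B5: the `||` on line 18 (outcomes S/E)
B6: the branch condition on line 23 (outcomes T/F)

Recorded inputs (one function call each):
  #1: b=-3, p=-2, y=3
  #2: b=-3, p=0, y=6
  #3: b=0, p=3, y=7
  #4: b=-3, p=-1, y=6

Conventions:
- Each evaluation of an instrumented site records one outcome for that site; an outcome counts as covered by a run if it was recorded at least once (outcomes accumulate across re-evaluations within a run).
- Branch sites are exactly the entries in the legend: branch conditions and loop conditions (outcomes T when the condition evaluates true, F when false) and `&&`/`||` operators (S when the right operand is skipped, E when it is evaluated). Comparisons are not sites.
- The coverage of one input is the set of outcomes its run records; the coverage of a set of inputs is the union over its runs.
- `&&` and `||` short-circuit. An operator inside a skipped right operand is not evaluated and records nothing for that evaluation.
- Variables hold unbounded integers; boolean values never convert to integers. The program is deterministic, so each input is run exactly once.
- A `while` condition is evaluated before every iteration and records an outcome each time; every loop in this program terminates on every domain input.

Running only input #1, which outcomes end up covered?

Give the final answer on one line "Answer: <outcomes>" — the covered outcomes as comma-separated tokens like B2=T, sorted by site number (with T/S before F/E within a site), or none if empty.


Simulating input #1 (b=-3, p=-2, y=3) step by step:
  B1->T, B1->F, B2->T, B2->F, B3->T, B5->E, B4->F, B6->F
collecting distinct outcomes: B1=T, B1=F, B2=T, B2=F, B3=T, B4=F, B5=E, B6=F
Answer: B1=T, B1=F, B2=T, B2=F, B3=T, B4=F, B5=E, B6=F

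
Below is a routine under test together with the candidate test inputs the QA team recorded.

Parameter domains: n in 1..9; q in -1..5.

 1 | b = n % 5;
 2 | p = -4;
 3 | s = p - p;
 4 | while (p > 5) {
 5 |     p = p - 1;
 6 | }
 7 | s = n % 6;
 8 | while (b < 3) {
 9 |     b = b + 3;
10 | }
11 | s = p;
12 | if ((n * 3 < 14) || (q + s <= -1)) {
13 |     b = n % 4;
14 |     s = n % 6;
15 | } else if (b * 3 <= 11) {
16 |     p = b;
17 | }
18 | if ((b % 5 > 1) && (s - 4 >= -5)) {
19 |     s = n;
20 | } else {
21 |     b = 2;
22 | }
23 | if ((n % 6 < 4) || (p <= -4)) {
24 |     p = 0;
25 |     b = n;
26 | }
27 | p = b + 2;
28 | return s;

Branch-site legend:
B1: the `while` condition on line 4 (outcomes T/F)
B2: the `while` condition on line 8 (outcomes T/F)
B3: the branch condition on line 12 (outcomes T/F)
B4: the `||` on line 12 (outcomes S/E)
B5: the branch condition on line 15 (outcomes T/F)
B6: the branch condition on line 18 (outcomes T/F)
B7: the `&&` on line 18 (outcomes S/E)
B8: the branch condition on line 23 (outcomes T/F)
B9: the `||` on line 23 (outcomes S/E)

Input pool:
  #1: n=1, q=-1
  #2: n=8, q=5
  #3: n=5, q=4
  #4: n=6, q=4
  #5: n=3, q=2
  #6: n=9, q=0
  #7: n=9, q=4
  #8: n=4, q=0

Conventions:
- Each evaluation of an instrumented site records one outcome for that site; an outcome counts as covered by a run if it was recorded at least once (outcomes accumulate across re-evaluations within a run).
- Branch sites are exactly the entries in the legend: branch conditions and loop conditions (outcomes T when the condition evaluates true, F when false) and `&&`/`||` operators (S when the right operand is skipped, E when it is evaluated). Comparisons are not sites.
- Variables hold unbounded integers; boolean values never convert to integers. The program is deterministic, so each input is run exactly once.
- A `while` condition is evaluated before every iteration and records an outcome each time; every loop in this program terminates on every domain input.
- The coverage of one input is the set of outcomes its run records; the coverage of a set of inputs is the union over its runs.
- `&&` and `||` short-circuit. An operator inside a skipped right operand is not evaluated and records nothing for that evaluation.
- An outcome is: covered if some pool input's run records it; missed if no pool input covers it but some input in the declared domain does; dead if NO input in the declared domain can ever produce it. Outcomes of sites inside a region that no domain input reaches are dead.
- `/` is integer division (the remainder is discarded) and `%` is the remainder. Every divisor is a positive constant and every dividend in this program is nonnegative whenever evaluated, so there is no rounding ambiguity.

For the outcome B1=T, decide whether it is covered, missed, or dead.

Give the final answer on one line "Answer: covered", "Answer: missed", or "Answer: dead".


no pool input records B1=T
checking all 63 inputs in the declared domain: B1=T is never recorded -> dead
Answer: dead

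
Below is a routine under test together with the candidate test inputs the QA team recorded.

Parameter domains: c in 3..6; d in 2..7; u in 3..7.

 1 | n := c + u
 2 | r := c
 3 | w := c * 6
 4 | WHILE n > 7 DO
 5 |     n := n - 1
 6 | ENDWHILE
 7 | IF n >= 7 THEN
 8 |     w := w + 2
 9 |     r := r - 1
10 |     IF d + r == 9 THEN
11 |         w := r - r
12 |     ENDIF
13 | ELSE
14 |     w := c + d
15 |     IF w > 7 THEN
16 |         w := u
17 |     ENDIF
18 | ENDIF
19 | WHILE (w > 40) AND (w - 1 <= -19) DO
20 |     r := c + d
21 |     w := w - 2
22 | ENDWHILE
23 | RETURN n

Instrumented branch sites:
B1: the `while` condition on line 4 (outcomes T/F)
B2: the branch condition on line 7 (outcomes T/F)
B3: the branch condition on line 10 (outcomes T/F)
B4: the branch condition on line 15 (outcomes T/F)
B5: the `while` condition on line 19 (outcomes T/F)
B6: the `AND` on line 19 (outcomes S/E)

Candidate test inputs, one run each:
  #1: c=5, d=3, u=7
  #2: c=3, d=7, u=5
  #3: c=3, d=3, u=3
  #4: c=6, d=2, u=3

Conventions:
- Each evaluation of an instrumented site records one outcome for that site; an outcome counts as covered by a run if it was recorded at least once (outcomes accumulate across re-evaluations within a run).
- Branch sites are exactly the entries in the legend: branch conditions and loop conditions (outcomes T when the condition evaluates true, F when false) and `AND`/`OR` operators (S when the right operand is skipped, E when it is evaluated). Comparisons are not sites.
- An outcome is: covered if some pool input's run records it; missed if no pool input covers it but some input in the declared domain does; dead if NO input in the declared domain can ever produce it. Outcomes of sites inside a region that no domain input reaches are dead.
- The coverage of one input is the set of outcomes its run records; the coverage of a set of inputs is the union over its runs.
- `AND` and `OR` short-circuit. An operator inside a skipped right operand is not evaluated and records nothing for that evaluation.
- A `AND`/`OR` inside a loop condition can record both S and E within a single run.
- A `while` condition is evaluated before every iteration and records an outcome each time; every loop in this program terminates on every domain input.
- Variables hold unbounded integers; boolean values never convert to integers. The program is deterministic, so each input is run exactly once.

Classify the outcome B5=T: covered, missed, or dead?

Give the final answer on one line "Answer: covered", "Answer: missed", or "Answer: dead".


no pool input records B5=T
checking all 120 inputs in the declared domain: B5=T is never recorded -> dead
Answer: dead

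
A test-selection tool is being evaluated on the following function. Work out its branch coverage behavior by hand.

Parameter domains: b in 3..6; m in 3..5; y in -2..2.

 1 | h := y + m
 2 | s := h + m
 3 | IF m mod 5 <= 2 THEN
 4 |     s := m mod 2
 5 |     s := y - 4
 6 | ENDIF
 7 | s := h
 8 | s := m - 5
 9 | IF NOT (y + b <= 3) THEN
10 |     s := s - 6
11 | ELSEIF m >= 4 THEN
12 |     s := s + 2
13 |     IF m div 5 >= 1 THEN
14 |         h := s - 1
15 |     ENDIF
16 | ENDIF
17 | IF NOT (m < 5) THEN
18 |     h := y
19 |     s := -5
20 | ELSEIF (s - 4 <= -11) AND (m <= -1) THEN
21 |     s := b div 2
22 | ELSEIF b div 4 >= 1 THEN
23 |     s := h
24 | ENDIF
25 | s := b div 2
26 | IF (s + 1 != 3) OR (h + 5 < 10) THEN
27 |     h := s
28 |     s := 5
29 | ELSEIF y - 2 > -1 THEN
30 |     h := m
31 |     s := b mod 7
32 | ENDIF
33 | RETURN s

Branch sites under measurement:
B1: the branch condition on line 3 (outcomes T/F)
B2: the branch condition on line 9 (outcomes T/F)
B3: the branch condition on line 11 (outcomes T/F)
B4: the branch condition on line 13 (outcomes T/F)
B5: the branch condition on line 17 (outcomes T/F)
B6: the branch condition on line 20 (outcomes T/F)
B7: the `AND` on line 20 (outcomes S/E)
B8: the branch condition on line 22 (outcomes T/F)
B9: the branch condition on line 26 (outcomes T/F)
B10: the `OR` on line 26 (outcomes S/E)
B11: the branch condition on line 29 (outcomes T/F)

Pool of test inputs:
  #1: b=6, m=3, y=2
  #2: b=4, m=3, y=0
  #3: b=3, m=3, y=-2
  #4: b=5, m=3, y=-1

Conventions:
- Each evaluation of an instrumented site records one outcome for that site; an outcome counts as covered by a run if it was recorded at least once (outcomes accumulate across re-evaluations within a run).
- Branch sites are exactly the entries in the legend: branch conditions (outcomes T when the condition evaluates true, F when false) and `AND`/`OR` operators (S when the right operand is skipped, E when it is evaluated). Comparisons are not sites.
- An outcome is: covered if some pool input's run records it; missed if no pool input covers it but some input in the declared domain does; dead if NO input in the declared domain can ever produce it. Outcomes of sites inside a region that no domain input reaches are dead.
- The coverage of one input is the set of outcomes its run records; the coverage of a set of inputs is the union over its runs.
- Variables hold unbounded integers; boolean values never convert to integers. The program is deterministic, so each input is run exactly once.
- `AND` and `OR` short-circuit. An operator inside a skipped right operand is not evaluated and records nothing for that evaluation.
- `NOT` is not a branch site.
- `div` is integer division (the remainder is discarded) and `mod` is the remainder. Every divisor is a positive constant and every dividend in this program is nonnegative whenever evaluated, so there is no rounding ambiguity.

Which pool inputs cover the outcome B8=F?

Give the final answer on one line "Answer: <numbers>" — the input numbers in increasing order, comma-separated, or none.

input #1 (b=6, m=3, y=2): never hits B8=F
input #2 (b=4, m=3, y=0): never hits B8=F
input #3 (b=3, m=3, y=-2): hits B8=F
input #4 (b=5, m=3, y=-1): never hits B8=F

Answer: 3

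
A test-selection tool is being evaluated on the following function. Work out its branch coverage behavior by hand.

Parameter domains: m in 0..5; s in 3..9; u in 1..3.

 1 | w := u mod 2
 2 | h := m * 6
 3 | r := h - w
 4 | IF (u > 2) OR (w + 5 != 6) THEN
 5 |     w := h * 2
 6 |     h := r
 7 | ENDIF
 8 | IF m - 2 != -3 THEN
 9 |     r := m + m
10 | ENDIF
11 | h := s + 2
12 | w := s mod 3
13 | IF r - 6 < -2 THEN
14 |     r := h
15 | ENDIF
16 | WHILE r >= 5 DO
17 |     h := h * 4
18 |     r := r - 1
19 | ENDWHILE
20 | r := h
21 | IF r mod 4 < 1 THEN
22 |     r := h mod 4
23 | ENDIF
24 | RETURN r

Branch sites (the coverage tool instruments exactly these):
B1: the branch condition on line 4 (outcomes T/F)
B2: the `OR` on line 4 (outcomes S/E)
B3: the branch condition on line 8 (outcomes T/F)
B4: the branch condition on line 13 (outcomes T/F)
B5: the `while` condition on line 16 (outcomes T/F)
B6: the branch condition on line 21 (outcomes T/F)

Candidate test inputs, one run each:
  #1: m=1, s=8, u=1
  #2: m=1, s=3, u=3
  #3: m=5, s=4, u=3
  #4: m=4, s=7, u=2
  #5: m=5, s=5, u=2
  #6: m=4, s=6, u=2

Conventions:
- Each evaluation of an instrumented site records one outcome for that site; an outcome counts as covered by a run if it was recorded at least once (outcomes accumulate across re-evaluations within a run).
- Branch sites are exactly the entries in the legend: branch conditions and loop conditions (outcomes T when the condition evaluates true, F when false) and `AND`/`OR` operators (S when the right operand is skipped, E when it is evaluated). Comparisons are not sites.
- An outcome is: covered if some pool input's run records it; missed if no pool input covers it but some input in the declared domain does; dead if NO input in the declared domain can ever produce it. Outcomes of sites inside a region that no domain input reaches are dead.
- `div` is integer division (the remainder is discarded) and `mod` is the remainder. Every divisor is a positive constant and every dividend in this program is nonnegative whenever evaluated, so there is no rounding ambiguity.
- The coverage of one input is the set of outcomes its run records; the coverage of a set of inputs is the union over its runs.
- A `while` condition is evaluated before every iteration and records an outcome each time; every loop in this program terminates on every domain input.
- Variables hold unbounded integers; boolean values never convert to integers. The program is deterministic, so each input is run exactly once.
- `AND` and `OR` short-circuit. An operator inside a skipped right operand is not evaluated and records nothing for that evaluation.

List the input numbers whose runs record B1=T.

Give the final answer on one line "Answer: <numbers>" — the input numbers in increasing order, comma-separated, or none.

input #1 (m=1, s=8, u=1): does not record B1=T
input #2 (m=1, s=3, u=3): records B1=T
input #3 (m=5, s=4, u=3): records B1=T
input #4 (m=4, s=7, u=2): records B1=T
input #5 (m=5, s=5, u=2): records B1=T
input #6 (m=4, s=6, u=2): records B1=T

Answer: 2, 3, 4, 5, 6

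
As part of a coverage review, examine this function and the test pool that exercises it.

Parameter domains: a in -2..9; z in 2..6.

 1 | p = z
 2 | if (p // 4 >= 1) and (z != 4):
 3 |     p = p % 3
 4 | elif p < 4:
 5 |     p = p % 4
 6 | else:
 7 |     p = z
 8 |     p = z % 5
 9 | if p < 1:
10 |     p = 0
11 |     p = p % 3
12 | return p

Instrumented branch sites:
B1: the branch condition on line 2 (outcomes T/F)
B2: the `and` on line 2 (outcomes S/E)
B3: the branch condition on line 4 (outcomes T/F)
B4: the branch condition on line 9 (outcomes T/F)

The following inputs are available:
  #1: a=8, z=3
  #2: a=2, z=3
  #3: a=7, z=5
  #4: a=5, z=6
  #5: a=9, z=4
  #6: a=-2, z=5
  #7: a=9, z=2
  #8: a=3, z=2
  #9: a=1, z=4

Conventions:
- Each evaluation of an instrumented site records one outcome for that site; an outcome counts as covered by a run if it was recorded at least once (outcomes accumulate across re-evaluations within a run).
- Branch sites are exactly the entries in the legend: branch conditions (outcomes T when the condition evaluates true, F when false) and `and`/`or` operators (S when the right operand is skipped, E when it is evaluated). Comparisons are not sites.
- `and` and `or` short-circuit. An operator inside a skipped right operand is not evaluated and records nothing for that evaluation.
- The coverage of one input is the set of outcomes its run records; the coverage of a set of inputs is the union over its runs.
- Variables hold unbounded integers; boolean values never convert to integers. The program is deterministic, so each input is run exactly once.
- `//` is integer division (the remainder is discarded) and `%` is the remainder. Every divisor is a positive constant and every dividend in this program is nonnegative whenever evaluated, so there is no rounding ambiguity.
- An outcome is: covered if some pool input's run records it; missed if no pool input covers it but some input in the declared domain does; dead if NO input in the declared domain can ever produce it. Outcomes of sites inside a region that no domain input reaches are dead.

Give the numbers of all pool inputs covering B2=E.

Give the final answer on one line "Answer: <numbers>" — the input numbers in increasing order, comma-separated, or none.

input #1 (a=8, z=3): never hits B2=E
input #2 (a=2, z=3): never hits B2=E
input #3 (a=7, z=5): hits B2=E
input #4 (a=5, z=6): hits B2=E
input #5 (a=9, z=4): hits B2=E
input #6 (a=-2, z=5): hits B2=E
input #7 (a=9, z=2): never hits B2=E
input #8 (a=3, z=2): never hits B2=E
input #9 (a=1, z=4): hits B2=E

Answer: 3, 4, 5, 6, 9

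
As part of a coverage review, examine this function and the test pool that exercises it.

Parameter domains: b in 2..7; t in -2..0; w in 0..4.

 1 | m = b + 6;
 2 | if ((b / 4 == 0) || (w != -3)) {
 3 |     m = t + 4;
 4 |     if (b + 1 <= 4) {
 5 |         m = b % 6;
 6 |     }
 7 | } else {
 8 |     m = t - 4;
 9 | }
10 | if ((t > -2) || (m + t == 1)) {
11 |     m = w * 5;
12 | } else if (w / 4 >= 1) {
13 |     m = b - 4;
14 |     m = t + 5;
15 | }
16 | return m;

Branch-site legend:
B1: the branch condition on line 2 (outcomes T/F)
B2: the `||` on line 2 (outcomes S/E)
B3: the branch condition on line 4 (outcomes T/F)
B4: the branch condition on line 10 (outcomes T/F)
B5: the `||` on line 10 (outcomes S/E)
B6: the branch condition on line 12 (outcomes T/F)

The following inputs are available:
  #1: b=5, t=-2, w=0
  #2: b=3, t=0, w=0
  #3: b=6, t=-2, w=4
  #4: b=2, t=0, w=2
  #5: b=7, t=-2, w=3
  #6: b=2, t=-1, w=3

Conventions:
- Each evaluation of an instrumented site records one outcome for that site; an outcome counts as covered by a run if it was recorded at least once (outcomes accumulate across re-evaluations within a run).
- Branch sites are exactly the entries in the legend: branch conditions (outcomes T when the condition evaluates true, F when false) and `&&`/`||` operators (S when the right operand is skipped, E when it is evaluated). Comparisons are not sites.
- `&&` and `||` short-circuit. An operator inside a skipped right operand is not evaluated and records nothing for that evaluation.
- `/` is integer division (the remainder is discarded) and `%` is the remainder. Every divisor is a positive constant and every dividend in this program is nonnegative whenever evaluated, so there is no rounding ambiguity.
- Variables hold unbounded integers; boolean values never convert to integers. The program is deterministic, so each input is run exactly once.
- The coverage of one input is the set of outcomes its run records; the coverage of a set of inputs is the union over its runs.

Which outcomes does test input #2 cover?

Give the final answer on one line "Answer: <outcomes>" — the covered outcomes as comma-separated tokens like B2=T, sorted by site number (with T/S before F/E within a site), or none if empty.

Simulating input #2 (b=3, t=0, w=0) step by step:
  B2->S, B1->T, B3->T, B5->S, B4->T
as a set, this run covers: B1=T, B2=S, B3=T, B4=T, B5=S

Answer: B1=T, B2=S, B3=T, B4=T, B5=S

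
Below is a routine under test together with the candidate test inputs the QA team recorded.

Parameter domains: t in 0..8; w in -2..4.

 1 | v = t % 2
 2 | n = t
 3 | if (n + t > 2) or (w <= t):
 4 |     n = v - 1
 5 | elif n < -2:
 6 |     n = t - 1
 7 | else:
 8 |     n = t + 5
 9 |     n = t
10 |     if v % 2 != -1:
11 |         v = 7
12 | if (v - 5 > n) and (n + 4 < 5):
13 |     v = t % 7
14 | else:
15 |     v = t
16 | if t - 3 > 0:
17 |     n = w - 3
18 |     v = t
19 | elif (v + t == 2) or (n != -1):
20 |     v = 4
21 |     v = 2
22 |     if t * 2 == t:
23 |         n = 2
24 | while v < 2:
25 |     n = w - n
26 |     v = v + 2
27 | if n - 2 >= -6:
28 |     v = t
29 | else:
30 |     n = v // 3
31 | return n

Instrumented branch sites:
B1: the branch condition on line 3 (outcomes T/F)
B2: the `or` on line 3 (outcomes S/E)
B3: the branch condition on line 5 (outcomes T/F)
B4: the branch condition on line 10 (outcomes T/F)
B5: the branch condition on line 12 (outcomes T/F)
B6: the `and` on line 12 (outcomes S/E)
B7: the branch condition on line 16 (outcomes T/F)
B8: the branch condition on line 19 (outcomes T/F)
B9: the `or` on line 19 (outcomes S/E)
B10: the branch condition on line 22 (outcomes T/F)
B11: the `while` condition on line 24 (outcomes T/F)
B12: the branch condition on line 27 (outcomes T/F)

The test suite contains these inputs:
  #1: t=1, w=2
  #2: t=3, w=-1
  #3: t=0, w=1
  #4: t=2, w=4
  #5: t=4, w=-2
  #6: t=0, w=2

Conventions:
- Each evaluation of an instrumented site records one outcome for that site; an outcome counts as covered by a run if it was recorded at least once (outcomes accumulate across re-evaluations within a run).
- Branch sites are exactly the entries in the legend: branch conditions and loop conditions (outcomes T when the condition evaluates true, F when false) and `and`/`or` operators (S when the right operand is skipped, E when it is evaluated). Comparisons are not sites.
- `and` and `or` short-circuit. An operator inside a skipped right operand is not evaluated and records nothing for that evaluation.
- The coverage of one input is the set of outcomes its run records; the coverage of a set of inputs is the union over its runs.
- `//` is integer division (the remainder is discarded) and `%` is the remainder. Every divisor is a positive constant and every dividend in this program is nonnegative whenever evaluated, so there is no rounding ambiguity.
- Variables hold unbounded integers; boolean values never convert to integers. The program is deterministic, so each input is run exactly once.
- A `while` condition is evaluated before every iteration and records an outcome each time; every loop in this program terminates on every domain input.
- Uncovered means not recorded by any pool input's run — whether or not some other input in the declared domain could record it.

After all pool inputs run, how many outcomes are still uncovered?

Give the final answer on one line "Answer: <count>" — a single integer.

input #1, t=1, w=2: events B2->E, B1->F, B3->F, B4->T, B6->E, B5->F, B7->F, B9->S, B8->T, B10->F, B11->F, B12->T; outcomes B1=F, B2=E, B3=F, B4=T, B5=F, B6=E, B7=F, B8=T, B9=S, B10=F, B11=F, B12=T
input #2, t=3, w=-1: events B2->S, B1->T, B6->S, B5->F, B7->F, B9->E, B8->T, B10->F, B11->F, B12->T; outcomes B1=T, B2=S, B5=F, B6=S, B7=F, B8=T, B9=E, B10=F, B11=F, B12=T
input #3, t=0, w=1: events B2->E, B1->F, B3->F, B4->T, B6->E, B5->T, B7->F, B9->E, B8->T, B10->T, B11->F, B12->T; outcomes B1=F, B2=E, B3=F, B4=T, B5=T, B6=E, B7=F, B8=T, B9=E, B10=T, B11=F, B12=T
input #4, t=2, w=4: events B2->S, B1->T, B6->S, B5->F, B7->F, B9->E, B8->F, B11->F, B12->T; outcomes B1=T, B2=S, B5=F, B6=S, B7=F, B8=F, B9=E, B11=F, B12=T
input #5, t=4, w=-2: events B2->S, B1->T, B6->S, B5->F, B7->T, B11->F, B12->F; outcomes B1=T, B2=S, B5=F, B6=S, B7=T, B11=F, B12=F
input #6, t=0, w=2: events B2->E, B1->F, B3->F, B4->T, B6->E, B5->T, B7->F, B9->E, B8->T, B10->T, B11->F, B12->T; outcomes B1=F, B2=E, B3=F, B4=T, B5=T, B6=E, B7=F, B8=T, B9=E, B10=T, B11=F, B12=T
union over the pool: B1=T, B1=F, B2=S, B2=E, B3=F, B4=T, B5=T, B5=F, B6=S, B6=E, B7=T, B7=F, B8=T, B8=F, B9=S, B9=E, B10=T, B10=F, B11=F, B12=T, B12=F
uncovered (3 of 24): B3=T, B4=F, B11=T

Answer: 3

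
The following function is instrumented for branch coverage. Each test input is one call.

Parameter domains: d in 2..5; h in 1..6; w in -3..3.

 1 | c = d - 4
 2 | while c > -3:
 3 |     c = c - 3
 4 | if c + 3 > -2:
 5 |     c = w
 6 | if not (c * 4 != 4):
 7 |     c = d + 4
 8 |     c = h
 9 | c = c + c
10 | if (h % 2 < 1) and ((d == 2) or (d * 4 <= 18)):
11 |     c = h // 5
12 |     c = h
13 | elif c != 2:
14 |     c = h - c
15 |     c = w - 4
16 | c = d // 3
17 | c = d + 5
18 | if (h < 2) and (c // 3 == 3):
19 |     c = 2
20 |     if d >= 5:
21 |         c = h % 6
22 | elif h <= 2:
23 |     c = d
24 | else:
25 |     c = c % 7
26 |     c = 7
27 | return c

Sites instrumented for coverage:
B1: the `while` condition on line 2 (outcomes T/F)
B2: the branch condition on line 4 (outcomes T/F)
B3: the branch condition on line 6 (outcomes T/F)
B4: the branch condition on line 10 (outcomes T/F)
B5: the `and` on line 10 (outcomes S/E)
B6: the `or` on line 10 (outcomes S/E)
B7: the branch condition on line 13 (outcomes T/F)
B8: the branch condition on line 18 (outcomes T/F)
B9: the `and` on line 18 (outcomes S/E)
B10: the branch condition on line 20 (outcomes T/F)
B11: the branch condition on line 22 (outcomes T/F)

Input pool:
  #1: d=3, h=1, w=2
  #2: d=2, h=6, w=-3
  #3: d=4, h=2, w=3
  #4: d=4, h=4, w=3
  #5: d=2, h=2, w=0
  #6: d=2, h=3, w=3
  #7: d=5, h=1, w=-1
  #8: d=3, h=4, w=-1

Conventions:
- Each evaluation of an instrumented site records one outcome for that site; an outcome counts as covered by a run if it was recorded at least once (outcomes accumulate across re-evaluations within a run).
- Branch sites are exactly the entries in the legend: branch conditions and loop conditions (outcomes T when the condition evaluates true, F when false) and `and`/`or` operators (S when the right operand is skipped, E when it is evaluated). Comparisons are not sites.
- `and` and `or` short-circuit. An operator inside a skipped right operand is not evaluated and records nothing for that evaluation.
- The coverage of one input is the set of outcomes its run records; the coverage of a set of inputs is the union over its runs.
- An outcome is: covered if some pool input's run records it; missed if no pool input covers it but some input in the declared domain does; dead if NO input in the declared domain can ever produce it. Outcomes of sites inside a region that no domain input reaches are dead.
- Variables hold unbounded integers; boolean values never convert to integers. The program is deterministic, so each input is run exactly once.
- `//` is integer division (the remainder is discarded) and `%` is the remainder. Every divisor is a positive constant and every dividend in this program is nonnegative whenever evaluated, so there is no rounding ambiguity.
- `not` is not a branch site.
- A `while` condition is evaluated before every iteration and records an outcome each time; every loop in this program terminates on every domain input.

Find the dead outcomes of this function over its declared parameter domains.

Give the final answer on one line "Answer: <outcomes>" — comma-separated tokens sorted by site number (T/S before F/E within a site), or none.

sweeping the full domain (168 inputs) for each outcome:
  reachable outcomes have witnesses, e.g. B1=T (e.g. d=2, h=1, w=-3), B1=F (e.g. d=2, h=1, w=-3), B2=T (e.g. d=3, h=1, w=-3), B2=F (e.g. d=2, h=1, w=-3)

Answer: none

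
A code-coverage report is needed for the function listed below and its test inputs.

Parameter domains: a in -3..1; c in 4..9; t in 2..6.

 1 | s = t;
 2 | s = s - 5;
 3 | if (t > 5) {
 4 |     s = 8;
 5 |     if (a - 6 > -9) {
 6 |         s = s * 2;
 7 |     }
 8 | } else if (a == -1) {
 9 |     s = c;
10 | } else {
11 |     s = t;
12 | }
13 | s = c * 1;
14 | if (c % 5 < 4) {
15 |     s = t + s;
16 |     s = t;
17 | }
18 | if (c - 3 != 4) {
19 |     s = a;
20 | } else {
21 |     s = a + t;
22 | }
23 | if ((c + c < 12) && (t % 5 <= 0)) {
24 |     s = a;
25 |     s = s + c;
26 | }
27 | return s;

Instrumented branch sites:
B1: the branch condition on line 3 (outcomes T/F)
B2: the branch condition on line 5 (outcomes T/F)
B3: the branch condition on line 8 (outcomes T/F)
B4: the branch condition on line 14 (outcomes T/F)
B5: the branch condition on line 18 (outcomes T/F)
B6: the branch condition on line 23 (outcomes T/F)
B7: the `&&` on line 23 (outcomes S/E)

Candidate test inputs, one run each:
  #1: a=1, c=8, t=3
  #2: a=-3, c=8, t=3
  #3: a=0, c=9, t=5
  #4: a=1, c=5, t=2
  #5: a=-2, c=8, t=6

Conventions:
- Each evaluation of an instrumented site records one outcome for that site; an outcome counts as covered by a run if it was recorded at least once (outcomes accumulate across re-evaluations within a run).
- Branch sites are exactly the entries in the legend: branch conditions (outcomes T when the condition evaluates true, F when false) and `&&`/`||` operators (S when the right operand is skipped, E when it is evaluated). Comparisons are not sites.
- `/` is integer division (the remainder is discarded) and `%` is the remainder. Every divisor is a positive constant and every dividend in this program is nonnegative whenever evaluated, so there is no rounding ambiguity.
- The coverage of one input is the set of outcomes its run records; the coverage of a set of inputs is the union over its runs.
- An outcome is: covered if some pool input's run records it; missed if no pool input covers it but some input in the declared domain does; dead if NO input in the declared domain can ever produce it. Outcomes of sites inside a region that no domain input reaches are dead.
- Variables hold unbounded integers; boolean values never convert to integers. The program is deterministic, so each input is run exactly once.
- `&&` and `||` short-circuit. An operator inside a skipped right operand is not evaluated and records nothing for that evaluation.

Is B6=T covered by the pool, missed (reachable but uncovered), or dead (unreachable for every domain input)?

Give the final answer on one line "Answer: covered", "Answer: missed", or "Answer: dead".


no pool input records B6=T
but domain input (a=-3, c=4, t=5) does record it -> reachable, so missed
Answer: missed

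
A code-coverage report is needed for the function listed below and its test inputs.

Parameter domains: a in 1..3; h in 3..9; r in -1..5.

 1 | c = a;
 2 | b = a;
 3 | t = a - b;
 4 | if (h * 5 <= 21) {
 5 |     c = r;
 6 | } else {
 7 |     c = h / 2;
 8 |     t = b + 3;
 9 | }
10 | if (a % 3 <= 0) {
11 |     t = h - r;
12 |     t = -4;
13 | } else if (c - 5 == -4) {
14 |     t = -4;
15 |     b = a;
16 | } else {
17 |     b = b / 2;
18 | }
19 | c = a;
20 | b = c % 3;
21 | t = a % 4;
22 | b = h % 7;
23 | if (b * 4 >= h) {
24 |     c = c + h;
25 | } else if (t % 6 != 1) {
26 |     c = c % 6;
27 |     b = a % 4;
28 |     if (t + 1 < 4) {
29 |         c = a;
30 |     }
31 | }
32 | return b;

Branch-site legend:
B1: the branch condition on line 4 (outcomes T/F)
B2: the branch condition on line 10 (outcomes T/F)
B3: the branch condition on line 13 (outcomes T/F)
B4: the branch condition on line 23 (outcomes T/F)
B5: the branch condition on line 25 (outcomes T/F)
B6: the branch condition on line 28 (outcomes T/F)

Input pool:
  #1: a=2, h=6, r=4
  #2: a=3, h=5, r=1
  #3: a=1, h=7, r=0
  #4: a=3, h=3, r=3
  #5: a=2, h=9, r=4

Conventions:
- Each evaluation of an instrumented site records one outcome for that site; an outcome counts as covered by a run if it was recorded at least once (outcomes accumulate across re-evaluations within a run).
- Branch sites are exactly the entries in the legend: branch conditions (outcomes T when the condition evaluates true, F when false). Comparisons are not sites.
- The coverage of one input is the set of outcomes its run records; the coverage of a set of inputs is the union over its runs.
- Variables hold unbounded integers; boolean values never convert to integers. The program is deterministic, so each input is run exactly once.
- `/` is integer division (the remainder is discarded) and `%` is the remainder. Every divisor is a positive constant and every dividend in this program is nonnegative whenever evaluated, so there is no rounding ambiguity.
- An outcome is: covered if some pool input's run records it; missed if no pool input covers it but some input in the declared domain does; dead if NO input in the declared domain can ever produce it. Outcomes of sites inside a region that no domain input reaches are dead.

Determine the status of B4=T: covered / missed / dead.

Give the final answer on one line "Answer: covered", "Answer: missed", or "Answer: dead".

B4=T is recorded by pool input(s) 1, 2, 4 -> covered

Answer: covered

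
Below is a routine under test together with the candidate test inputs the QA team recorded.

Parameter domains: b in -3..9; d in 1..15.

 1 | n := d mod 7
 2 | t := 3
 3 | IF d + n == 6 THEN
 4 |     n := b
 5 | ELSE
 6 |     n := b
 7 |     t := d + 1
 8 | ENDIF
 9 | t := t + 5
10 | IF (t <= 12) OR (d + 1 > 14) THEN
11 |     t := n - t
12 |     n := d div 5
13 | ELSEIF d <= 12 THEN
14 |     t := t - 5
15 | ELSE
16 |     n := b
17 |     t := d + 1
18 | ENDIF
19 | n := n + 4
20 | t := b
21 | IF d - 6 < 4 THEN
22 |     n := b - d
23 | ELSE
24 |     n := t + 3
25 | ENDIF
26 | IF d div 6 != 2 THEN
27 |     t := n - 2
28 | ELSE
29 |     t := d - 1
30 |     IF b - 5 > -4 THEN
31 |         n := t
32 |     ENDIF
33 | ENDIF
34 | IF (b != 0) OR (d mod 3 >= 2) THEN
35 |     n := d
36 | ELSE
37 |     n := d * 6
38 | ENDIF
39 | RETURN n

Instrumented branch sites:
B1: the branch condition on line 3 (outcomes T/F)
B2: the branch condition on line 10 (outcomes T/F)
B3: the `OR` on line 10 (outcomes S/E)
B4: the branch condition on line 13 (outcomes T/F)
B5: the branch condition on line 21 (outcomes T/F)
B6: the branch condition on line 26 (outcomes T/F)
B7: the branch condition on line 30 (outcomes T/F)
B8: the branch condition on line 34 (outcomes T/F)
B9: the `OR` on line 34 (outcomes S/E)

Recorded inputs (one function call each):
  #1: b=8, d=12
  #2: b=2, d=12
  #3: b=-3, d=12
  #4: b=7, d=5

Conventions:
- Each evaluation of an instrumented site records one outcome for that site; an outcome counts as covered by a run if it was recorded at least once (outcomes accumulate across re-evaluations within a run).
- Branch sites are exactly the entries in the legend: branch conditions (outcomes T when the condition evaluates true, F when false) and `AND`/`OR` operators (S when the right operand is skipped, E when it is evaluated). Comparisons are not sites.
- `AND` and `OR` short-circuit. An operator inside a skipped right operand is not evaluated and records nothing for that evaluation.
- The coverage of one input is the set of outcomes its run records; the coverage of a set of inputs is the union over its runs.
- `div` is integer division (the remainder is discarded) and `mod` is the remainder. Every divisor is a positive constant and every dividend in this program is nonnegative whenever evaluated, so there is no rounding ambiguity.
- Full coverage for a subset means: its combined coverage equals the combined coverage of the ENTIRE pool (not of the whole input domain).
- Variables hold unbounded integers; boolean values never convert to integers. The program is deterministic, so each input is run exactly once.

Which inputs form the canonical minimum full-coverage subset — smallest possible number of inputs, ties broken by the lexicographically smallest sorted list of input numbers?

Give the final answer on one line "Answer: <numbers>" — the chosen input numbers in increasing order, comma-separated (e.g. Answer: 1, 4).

input #1, b=8, d=12: events B1->F, B3->E, B2->F, B4->T, B5->F, B6->F, B7->T, B9->S, B8->T; outcomes B1=F, B2=F, B3=E, B4=T, B5=F, B6=F, B7=T, B8=T, B9=S
input #2, b=2, d=12: events B1->F, B3->E, B2->F, B4->T, B5->F, B6->F, B7->T, B9->S, B8->T; outcomes B1=F, B2=F, B3=E, B4=T, B5=F, B6=F, B7=T, B8=T, B9=S
input #3, b=-3, d=12: events B1->F, B3->E, B2->F, B4->T, B5->F, B6->F, B7->F, B9->S, B8->T; outcomes B1=F, B2=F, B3=E, B4=T, B5=F, B6=F, B7=F, B8=T, B9=S
input #4, b=7, d=5: events B1->F, B3->S, B2->T, B5->T, B6->T, B9->S, B8->T; outcomes B1=F, B2=T, B3=S, B5=T, B6=T, B8=T, B9=S
the full pool covers 14 outcomes: B1=F, B2=T, B2=F, B3=S, B3=E, B4=T, B5=T, B5=F, B6=T, B6=F, B7=T, B7=F, B8=T, B9=S
checked all size-1 subsets: none covers 14 outcomes (max 9/14)
checked all size-2 subsets: none covers 14 outcomes (max 13/14)
at size 3, {1, 3, 4} reaches all 14 outcomes; every lexicographically earlier size-3 subset fails

Answer: 1, 3, 4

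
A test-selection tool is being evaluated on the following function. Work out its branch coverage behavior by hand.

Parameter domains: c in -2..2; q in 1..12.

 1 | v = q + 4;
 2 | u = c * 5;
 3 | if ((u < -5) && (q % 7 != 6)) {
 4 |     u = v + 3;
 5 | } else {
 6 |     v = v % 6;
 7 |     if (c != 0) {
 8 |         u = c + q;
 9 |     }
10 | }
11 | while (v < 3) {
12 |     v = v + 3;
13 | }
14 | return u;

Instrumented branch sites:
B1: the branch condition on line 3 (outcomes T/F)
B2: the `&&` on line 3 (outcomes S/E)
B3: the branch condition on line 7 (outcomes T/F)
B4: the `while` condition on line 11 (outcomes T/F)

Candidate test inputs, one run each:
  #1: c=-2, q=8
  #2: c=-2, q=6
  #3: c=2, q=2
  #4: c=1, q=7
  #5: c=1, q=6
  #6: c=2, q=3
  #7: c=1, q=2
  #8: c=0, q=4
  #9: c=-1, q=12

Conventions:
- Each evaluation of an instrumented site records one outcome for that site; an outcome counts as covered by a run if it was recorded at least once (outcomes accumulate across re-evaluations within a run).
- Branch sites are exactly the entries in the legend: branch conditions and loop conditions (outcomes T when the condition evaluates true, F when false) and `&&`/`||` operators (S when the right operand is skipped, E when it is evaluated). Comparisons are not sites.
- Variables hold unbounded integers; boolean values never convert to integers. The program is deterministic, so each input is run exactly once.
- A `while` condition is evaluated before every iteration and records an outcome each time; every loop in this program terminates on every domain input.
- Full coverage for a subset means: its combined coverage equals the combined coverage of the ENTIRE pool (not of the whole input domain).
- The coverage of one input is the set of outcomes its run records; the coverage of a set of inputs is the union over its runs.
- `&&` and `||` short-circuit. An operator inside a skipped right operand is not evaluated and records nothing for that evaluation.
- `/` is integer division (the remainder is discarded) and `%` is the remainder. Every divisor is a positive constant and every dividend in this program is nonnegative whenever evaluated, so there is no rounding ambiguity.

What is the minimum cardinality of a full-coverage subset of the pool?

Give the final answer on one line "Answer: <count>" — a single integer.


test 1 (c=-2, q=8) fires B2->E, B1->T, B4->F; hits B1=T, B2=E, B4=F
test 2 (c=-2, q=6) fires B2->E, B1->F, B3->T, B4->F; hits B1=F, B2=E, B3=T, B4=F
test 3 (c=2, q=2) fires B2->S, B1->F, B3->T, B4->T, B4->F; hits B1=F, B2=S, B3=T, B4=T, B4=F
test 4 (c=1, q=7) fires B2->S, B1->F, B3->T, B4->F; hits B1=F, B2=S, B3=T, B4=F
test 5 (c=1, q=6) fires B2->S, B1->F, B3->T, B4->F; hits B1=F, B2=S, B3=T, B4=F
test 6 (c=2, q=3) fires B2->S, B1->F, B3->T, B4->T, B4->F; hits B1=F, B2=S, B3=T, B4=T, B4=F
test 7 (c=1, q=2) fires B2->S, B1->F, B3->T, B4->T, B4->F; hits B1=F, B2=S, B3=T, B4=T, B4=F
test 8 (c=0, q=4) fires B2->S, B1->F, B3->F, B4->T, B4->F; hits B1=F, B2=S, B3=F, B4=T, B4=F
test 9 (c=-1, q=12) fires B2->S, B1->F, B3->T, B4->F; hits B1=F, B2=S, B3=T, B4=F
the full pool covers 8 outcomes: B1=T, B1=F, B2=S, B2=E, B3=T, B3=F, B4=T, B4=F
every size-1 subset falls short of the 8 outcomes (best: 5/8)
every size-2 subset falls short of the 8 outcomes (best: 7/8)
inputs {1, 2, 8} (size 3) cover everything; no size-3 subset with a lexicographically smaller index list covers all 8
Answer: 3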